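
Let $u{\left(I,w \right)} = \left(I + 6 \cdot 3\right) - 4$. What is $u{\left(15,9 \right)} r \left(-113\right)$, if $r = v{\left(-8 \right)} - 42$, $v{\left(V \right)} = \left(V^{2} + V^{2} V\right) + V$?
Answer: $1631946$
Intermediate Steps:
$u{\left(I,w \right)} = 14 + I$ ($u{\left(I,w \right)} = \left(I + 18\right) - 4 = \left(18 + I\right) - 4 = 14 + I$)
$v{\left(V \right)} = V + V^{2} + V^{3}$ ($v{\left(V \right)} = \left(V^{2} + V^{3}\right) + V = V + V^{2} + V^{3}$)
$r = -498$ ($r = - 8 \left(1 - 8 + \left(-8\right)^{2}\right) - 42 = - 8 \left(1 - 8 + 64\right) - 42 = \left(-8\right) 57 - 42 = -456 - 42 = -498$)
$u{\left(15,9 \right)} r \left(-113\right) = \left(14 + 15\right) \left(-498\right) \left(-113\right) = 29 \left(-498\right) \left(-113\right) = \left(-14442\right) \left(-113\right) = 1631946$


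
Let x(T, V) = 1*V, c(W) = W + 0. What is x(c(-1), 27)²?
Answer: 729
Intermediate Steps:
c(W) = W
x(T, V) = V
x(c(-1), 27)² = 27² = 729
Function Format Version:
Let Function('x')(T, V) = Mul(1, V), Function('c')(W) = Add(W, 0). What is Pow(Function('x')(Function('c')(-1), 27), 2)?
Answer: 729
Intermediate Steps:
Function('c')(W) = W
Function('x')(T, V) = V
Pow(Function('x')(Function('c')(-1), 27), 2) = Pow(27, 2) = 729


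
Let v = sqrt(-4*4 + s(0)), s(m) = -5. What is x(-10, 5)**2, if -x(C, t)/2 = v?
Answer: -84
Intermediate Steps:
v = I*sqrt(21) (v = sqrt(-4*4 - 5) = sqrt(-16 - 5) = sqrt(-21) = I*sqrt(21) ≈ 4.5826*I)
x(C, t) = -2*I*sqrt(21)
x(-10, 5)**2 = (-2*I*sqrt(21))**2 = -84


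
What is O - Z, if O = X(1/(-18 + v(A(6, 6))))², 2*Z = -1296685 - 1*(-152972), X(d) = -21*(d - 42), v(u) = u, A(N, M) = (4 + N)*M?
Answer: 5395595/4 ≈ 1.3489e+6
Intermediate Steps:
A(N, M) = M*(4 + N)
X(d) = 882 - 21*d (X(d) = -21*(-42 + d) = 882 - 21*d)
Z = -1143713/2 (Z = (-1296685 - 1*(-152972))/2 = (-1296685 + 152972)/2 = (½)*(-1143713) = -1143713/2 ≈ -5.7186e+5)
O = 3108169/4 (O = (882 - 21/(-18 + 6*(4 + 6)))² = (882 - 21/(-18 + 6*10))² = (882 - 21/(-18 + 60))² = (882 - 21/42)² = (882 - 21*1/42)² = (882 - ½)² = (1763/2)² = 3108169/4 ≈ 7.7704e+5)
O - Z = 3108169/4 - 1*(-1143713/2) = 3108169/4 + 1143713/2 = 5395595/4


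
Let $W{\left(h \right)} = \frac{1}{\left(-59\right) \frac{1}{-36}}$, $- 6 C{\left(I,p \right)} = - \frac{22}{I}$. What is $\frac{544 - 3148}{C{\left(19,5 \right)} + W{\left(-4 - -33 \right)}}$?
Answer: $- \frac{8757252}{2701} \approx -3242.2$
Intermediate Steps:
$C{\left(I,p \right)} = \frac{11}{3 I}$ ($C{\left(I,p \right)} = - \frac{\left(-22\right) \frac{1}{I}}{6} = \frac{11}{3 I}$)
$W{\left(h \right)} = \frac{36}{59}$ ($W{\left(h \right)} = \frac{1}{\left(-59\right) \left(- \frac{1}{36}\right)} = \frac{1}{\frac{59}{36}} = \frac{36}{59}$)
$\frac{544 - 3148}{C{\left(19,5 \right)} + W{\left(-4 - -33 \right)}} = \frac{544 - 3148}{\frac{11}{3 \cdot 19} + \frac{36}{59}} = - \frac{2604}{\frac{11}{3} \cdot \frac{1}{19} + \frac{36}{59}} = - \frac{2604}{\frac{11}{57} + \frac{36}{59}} = - \frac{2604}{\frac{2701}{3363}} = \left(-2604\right) \frac{3363}{2701} = - \frac{8757252}{2701}$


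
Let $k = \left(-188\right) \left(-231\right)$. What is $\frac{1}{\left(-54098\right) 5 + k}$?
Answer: $- \frac{1}{227062} \approx -4.4041 \cdot 10^{-6}$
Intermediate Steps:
$k = 43428$
$\frac{1}{\left(-54098\right) 5 + k} = \frac{1}{\left(-54098\right) 5 + 43428} = \frac{1}{-270490 + 43428} = \frac{1}{-227062} = - \frac{1}{227062}$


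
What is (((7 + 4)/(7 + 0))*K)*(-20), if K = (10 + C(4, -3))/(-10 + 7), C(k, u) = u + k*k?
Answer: 5060/21 ≈ 240.95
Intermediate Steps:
C(k, u) = u + k²
K = -23/3 (K = (10 + (-3 + 4²))/(-10 + 7) = (10 + (-3 + 16))/(-3) = (10 + 13)*(-⅓) = 23*(-⅓) = -23/3 ≈ -7.6667)
(((7 + 4)/(7 + 0))*K)*(-20) = (((7 + 4)/(7 + 0))*(-23/3))*(-20) = ((11/7)*(-23/3))*(-20) = -253/21*(-20) = 5060/21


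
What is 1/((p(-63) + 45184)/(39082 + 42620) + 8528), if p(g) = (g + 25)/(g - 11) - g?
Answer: 1511487/12890798215 ≈ 0.00011725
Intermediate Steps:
p(g) = -g + (25 + g)/(-11 + g) (p(g) = (25 + g)/(-11 + g) - g = -g + (25 + g)/(-11 + g))
1/((p(-63) + 45184)/(39082 + 42620) + 8528) = 1/(((25 - 1*(-63)**2 + 12*(-63))/(-11 - 63) + 45184)/(39082 + 42620) + 8528) = 1/(((25 - 1*3969 - 756)/(-74) + 45184)/81702 + 8528) = 1/((-(25 - 3969 - 756)/74 + 45184)*(1/81702) + 8528) = 1/((-1/74*(-4700) + 45184)*(1/81702) + 8528) = 1/((2350/37 + 45184)*(1/81702) + 8528) = 1/((1674158/37)*(1/81702) + 8528) = 1/(837079/1511487 + 8528) = 1/(12890798215/1511487) = 1511487/12890798215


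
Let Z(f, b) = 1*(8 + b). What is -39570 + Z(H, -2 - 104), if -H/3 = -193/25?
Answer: -39668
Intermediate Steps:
H = 579/25 (H = -(-579)/25 = -3*(-193/25) = 579/25 ≈ 23.160)
Z(f, b) = 8 + b
-39570 + Z(H, -2 - 104) = -39570 + (8 + (-2 - 104)) = -39570 + (8 - 106) = -39570 - 98 = -39668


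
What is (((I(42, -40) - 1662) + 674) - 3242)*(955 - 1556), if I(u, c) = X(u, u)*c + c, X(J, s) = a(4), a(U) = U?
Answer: 2662430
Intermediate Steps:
X(J, s) = 4
I(u, c) = 5*c (I(u, c) = 4*c + c = 5*c)
(((I(42, -40) - 1662) + 674) - 3242)*(955 - 1556) = (((5*(-40) - 1662) + 674) - 3242)*(955 - 1556) = (((-200 - 1662) + 674) - 3242)*(-601) = ((-1862 + 674) - 3242)*(-601) = (-1188 - 3242)*(-601) = -4430*(-601) = 2662430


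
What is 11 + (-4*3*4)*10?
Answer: -469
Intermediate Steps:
11 + (-4*3*4)*10 = 11 - 12*4*10 = 11 - 48*10 = 11 - 480 = -469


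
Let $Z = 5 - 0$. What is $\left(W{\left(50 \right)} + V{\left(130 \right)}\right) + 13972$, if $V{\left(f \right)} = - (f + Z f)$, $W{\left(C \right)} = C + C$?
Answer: $13292$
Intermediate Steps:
$Z = 5$ ($Z = 5 + 0 = 5$)
$W{\left(C \right)} = 2 C$
$V{\left(f \right)} = - 6 f$ ($V{\left(f \right)} = - (f + 5 f) = - 6 f$)
$\left(W{\left(50 \right)} + V{\left(130 \right)}\right) + 13972 = \left(2 \cdot 50 - 780\right) + 13972 = \left(100 - 780\right) + 13972 = -680 + 13972 = 13292$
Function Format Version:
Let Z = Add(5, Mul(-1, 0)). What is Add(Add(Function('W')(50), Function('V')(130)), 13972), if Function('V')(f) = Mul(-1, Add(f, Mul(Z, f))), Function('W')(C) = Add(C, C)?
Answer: 13292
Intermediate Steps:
Z = 5 (Z = Add(5, 0) = 5)
Function('W')(C) = Mul(2, C)
Function('V')(f) = Mul(-6, f) (Function('V')(f) = Mul(-1, Add(f, Mul(5, f))) = Mul(-1, Mul(6, f)) = Mul(-6, f))
Add(Add(Function('W')(50), Function('V')(130)), 13972) = Add(Add(Mul(2, 50), Mul(-6, 130)), 13972) = Add(Add(100, -780), 13972) = Add(-680, 13972) = 13292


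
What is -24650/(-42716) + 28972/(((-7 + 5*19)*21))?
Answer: 40097536/2466849 ≈ 16.255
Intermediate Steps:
-24650/(-42716) + 28972/(((-7 + 5*19)*21)) = -24650*(-1/42716) + 28972/(((-7 + 95)*21)) = 12325/21358 + 28972/((88*21)) = 12325/21358 + 28972/1848 = 12325/21358 + 28972*(1/1848) = 12325/21358 + 7243/462 = 40097536/2466849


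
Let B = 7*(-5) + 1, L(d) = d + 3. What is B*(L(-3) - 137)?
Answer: 4658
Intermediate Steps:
L(d) = 3 + d
B = -34 (B = -35 + 1 = -34)
B*(L(-3) - 137) = -34*((3 - 3) - 137) = -34*(0 - 137) = -34*(-137) = 4658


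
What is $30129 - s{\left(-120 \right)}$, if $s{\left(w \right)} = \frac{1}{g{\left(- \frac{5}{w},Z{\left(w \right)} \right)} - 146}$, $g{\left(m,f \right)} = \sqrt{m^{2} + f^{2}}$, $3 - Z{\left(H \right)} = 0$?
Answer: $\frac{369768209295}{12272831} + \frac{24 \sqrt{5185}}{12272831} \approx 30129.0$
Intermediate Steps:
$Z{\left(H \right)} = 3$ ($Z{\left(H \right)} = 3 - 0 = 3 + 0 = 3$)
$g{\left(m,f \right)} = \sqrt{f^{2} + m^{2}}$
$s{\left(w \right)} = \frac{1}{-146 + \sqrt{9 + \frac{25}{w^{2}}}}$ ($s{\left(w \right)} = \frac{1}{\sqrt{3^{2} + \left(- \frac{5}{w}\right)^{2}} - 146} = \frac{1}{\sqrt{9 + \frac{25}{w^{2}}} - 146} = \frac{1}{-146 + \sqrt{9 + \frac{25}{w^{2}}}}$)
$30129 - s{\left(-120 \right)} = 30129 - \frac{1}{-146 + \sqrt{9 + \frac{25}{14400}}} = 30129 - \frac{1}{-146 + \sqrt{9 + 25 \cdot \frac{1}{14400}}} = 30129 - \frac{1}{-146 + \sqrt{9 + \frac{1}{576}}} = 30129 - \frac{1}{-146 + \sqrt{\frac{5185}{576}}} = 30129 - \frac{1}{-146 + \frac{\sqrt{5185}}{24}}$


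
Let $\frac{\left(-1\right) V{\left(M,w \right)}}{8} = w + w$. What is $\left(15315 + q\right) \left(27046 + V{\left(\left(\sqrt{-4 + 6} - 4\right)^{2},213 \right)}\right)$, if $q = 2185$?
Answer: $413665000$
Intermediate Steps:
$V{\left(M,w \right)} = - 16 w$ ($V{\left(M,w \right)} = - 8 \left(w + w\right) = - 8 \cdot 2 w = - 16 w$)
$\left(15315 + q\right) \left(27046 + V{\left(\left(\sqrt{-4 + 6} - 4\right)^{2},213 \right)}\right) = \left(15315 + 2185\right) \left(27046 - 3408\right) = 17500 \left(27046 - 3408\right) = 17500 \cdot 23638 = 413665000$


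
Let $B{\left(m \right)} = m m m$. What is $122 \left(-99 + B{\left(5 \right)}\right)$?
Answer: $3172$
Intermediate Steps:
$B{\left(m \right)} = m^{3}$ ($B{\left(m \right)} = m^{2} m = m^{3}$)
$122 \left(-99 + B{\left(5 \right)}\right) = 122 \left(-99 + 5^{3}\right) = 122 \left(-99 + 125\right) = 122 \cdot 26 = 3172$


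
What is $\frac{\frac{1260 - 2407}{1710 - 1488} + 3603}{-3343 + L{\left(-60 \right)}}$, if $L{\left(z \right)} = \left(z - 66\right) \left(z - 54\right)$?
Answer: $\frac{21587}{66126} \approx 0.32645$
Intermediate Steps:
$L{\left(z \right)} = \left(-66 + z\right) \left(-54 + z\right)$
$\frac{\frac{1260 - 2407}{1710 - 1488} + 3603}{-3343 + L{\left(-60 \right)}} = \frac{\frac{1260 - 2407}{1710 - 1488} + 3603}{-3343 + \left(3564 + \left(-60\right)^{2} - -7200\right)} = \frac{- \frac{1147}{222} + 3603}{-3343 + \left(3564 + 3600 + 7200\right)} = \frac{\left(-1147\right) \frac{1}{222} + 3603}{-3343 + 14364} = \frac{- \frac{31}{6} + 3603}{11021} = \frac{21587}{6} \cdot \frac{1}{11021} = \frac{21587}{66126}$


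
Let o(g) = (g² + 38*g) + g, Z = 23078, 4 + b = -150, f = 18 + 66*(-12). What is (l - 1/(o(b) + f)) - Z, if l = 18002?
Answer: -85967137/16936 ≈ -5076.0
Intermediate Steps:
f = -774 (f = 18 - 792 = -774)
b = -154 (b = -4 - 150 = -154)
o(g) = g² + 39*g
(l - 1/(o(b) + f)) - Z = (18002 - 1/(-154*(39 - 154) - 774)) - 1*23078 = (18002 - 1/(-154*(-115) - 774)) - 23078 = (18002 - 1/(17710 - 774)) - 23078 = (18002 - 1/16936) - 23078 = 304881871/16936 - 23078 = -85967137/16936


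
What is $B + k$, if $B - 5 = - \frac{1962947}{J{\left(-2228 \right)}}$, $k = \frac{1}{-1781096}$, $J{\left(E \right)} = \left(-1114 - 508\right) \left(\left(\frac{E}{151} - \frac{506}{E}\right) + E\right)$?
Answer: $\frac{2430390843654662905}{544889158972149336} \approx 4.4603$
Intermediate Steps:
$J{\left(E \right)} = \frac{820732}{E} - \frac{246544 E}{151}$ ($J{\left(E \right)} = - 1622 \left(\left(E \frac{1}{151} - \frac{506}{E}\right) + E\right) = - 1622 \left(\left(\frac{E}{151} - \frac{506}{E}\right) + E\right) = - 1622 \left(\left(- \frac{506}{E} + \frac{E}{151}\right) + E\right) = - 1622 \left(- \frac{506}{E} + \frac{152 E}{151}\right) = \frac{820732}{E} - \frac{246544 E}{151}$)
$k = - \frac{1}{1781096} \approx -5.6145 \cdot 10^{-7}$
$B = \frac{1364548092626}{305929135191}$ ($B = 5 - \frac{1962947}{\frac{820732}{-2228} - - \frac{549300032}{151}} = 5 - \frac{1962947}{820732 \left(- \frac{1}{2228}\right) + \frac{549300032}{151}} = 5 - \frac{1962947}{- \frac{205183}{557} + \frac{549300032}{151}} = 5 - \frac{1962947}{\frac{305929135191}{84107}} = 5 - \frac{165097583329}{305929135191} = \frac{1364548092626}{305929135191} \approx 4.4603$)
$B + k = \frac{1364548092626}{305929135191} - \frac{1}{1781096} = \frac{2430390843654662905}{544889158972149336}$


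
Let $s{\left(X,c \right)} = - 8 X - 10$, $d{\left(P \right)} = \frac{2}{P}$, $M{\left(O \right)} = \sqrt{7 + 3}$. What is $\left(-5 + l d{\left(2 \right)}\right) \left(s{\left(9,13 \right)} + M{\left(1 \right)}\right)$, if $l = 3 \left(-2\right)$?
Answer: $902 - 11 \sqrt{10} \approx 867.21$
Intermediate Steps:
$M{\left(O \right)} = \sqrt{10}$
$l = -6$
$s{\left(X,c \right)} = -10 - 8 X$
$\left(-5 + l d{\left(2 \right)}\right) \left(s{\left(9,13 \right)} + M{\left(1 \right)}\right) = \left(-5 - 6 \cdot \frac{2}{2}\right) \left(\left(-10 - 72\right) + \sqrt{10}\right) = \left(-5 - 6 \cdot 2 \cdot \frac{1}{2}\right) \left(\left(-10 - 72\right) + \sqrt{10}\right) = \left(-5 - 6\right) \left(-82 + \sqrt{10}\right) = - 11 \left(-82 + \sqrt{10}\right) = 902 - 11 \sqrt{10}$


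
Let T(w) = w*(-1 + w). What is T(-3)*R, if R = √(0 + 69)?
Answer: 12*√69 ≈ 99.679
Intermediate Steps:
R = √69 ≈ 8.3066
T(-3)*R = (-3*(-1 - 3))*√69 = (-3*(-4))*√69 = 12*√69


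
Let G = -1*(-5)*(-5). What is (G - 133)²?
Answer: 24964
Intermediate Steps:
G = -25 (G = 5*(-5) = -25)
(G - 133)² = (-25 - 133)² = (-158)² = 24964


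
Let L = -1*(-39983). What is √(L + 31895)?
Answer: √71878 ≈ 268.10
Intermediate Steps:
L = 39983
√(L + 31895) = √(39983 + 31895) = √71878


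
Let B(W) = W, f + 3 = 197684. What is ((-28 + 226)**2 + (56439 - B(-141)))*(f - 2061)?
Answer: 18737266080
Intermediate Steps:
f = 197681 (f = -3 + 197684 = 197681)
((-28 + 226)**2 + (56439 - B(-141)))*(f - 2061) = ((-28 + 226)**2 + (56439 - 1*(-141)))*(197681 - 2061) = (198**2 + (56439 + 141))*195620 = (39204 + 56580)*195620 = 95784*195620 = 18737266080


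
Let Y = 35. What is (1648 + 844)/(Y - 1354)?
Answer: -2492/1319 ≈ -1.8893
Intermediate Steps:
(1648 + 844)/(Y - 1354) = (1648 + 844)/(35 - 1354) = 2492/(-1319) = 2492*(-1/1319) = -2492/1319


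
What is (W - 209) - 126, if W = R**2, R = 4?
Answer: -319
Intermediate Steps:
W = 16 (W = 4**2 = 16)
(W - 209) - 126 = (16 - 209) - 126 = -193 - 126 = -319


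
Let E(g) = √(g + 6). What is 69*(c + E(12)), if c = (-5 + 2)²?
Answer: 621 + 207*√2 ≈ 913.74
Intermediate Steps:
c = 9 (c = (-3)² = 9)
E(g) = √(6 + g)
69*(c + E(12)) = 69*(9 + √(6 + 12)) = 69*(9 + √18) = 69*(9 + 3*√2) = 621 + 207*√2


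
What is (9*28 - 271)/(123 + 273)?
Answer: -19/396 ≈ -0.047980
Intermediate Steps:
(9*28 - 271)/(123 + 273) = (252 - 271)/396 = -19*1/396 = -19/396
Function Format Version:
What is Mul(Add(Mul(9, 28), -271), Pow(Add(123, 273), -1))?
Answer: Rational(-19, 396) ≈ -0.047980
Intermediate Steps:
Mul(Add(Mul(9, 28), -271), Pow(Add(123, 273), -1)) = Mul(Add(252, -271), Pow(396, -1)) = Mul(-19, Rational(1, 396)) = Rational(-19, 396)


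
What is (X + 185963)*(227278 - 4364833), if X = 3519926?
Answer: -15333319561395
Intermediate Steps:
(X + 185963)*(227278 - 4364833) = (3519926 + 185963)*(227278 - 4364833) = 3705889*(-4137555) = -15333319561395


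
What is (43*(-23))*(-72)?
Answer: 71208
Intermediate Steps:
(43*(-23))*(-72) = -989*(-72) = 71208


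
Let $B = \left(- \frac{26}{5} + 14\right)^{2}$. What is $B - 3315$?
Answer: $- \frac{80939}{25} \approx -3237.6$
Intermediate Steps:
$B = \frac{1936}{25}$ ($B = \left(\left(-26\right) \frac{1}{5} + 14\right)^{2} = \left(- \frac{26}{5} + 14\right)^{2} = \left(\frac{44}{5}\right)^{2} = \frac{1936}{25} \approx 77.44$)
$B - 3315 = \frac{1936}{25} - 3315 = - \frac{80939}{25}$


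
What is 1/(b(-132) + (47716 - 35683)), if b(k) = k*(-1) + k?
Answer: 1/12033 ≈ 8.3105e-5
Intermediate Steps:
b(k) = 0 (b(k) = -k + k = 0)
1/(b(-132) + (47716 - 35683)) = 1/(0 + (47716 - 35683)) = 1/(0 + 12033) = 1/12033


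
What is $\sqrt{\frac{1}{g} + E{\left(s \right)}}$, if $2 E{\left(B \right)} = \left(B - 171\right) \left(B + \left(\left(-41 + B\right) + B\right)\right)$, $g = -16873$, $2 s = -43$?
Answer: $\frac{\sqrt{46254904748662}}{67492} \approx 100.77$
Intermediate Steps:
$s = - \frac{43}{2}$ ($s = \frac{1}{2} \left(-43\right) = - \frac{43}{2} \approx -21.5$)
$E{\left(B \right)} = \frac{\left(-171 + B\right) \left(-41 + 3 B\right)}{2}$ ($E{\left(B \right)} = \frac{\left(B - 171\right) \left(B + \left(\left(-41 + B\right) + B\right)\right)}{2} = \frac{\left(-171 + B\right) \left(B + \left(-41 + 2 B\right)\right)}{2} = \frac{\left(-171 + B\right) \left(-41 + 3 B\right)}{2}$)
$\sqrt{\frac{1}{g} + E{\left(s \right)}} = \sqrt{\frac{1}{-16873} + \left(\frac{7011}{2} - - \frac{11911}{2} + \frac{3 \left(- \frac{43}{2}\right)^{2}}{2}\right)} = \sqrt{- \frac{1}{16873} + \left(\frac{7011}{2} + \frac{11911}{2} + \frac{3}{2} \cdot \frac{1849}{4}\right)} = \sqrt{- \frac{1}{16873} + \left(\frac{7011}{2} + \frac{11911}{2} + \frac{5547}{8}\right)} = \sqrt{- \frac{1}{16873} + \frac{81235}{8}} = \sqrt{\frac{1370678147}{134984}} = \frac{\sqrt{46254904748662}}{67492}$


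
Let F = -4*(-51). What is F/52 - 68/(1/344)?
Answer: -304045/13 ≈ -23388.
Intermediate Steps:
F = 204
F/52 - 68/(1/344) = 204/52 - 68/(1/344) = 204*(1/52) - 68/1/344 = 51/13 - 68*344 = 51/13 - 23392 = -304045/13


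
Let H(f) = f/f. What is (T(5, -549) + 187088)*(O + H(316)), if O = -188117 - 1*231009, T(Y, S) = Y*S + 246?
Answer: -77365864625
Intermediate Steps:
T(Y, S) = 246 + S*Y (T(Y, S) = S*Y + 246 = 246 + S*Y)
H(f) = 1
O = -419126 (O = -188117 - 231009 = -419126)
(T(5, -549) + 187088)*(O + H(316)) = ((246 - 549*5) + 187088)*(-419126 + 1) = ((246 - 2745) + 187088)*(-419125) = (-2499 + 187088)*(-419125) = 184589*(-419125) = -77365864625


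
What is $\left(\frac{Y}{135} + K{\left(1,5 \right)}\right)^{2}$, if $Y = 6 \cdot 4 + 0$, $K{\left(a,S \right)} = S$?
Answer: $\frac{54289}{2025} \approx 26.809$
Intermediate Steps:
$Y = 24$ ($Y = 24 + 0 = 24$)
$\left(\frac{Y}{135} + K{\left(1,5 \right)}\right)^{2} = \left(\frac{24}{135} + 5\right)^{2} = \left(24 \cdot \frac{1}{135} + 5\right)^{2} = \left(\frac{8}{45} + 5\right)^{2} = \left(\frac{233}{45}\right)^{2} = \frac{54289}{2025}$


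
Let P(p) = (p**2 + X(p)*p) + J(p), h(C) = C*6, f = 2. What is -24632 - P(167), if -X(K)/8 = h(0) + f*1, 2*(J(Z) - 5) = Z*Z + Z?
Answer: -63882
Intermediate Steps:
h(C) = 6*C
J(Z) = 5 + Z/2 + Z**2/2 (J(Z) = 5 + (Z*Z + Z)/2 = 5 + (Z**2 + Z)/2 = 5 + (Z + Z**2)/2 = 5 + (Z/2 + Z**2/2) = 5 + Z/2 + Z**2/2)
X(K) = -16 (X(K) = -8*(6*0 + 2*1) = -8*(0 + 2) = -8*2 = -16)
P(p) = 5 - 31*p/2 + 3*p**2/2 (P(p) = (p**2 - 16*p) + (5 + p/2 + p**2/2) = 5 - 31*p/2 + 3*p**2/2)
-24632 - P(167) = -24632 - (5 - 31/2*167 + (3/2)*167**2) = -24632 - (5 - 5177/2 + (3/2)*27889) = -24632 - (5 - 5177/2 + 83667/2) = -24632 - 1*39250 = -24632 - 39250 = -63882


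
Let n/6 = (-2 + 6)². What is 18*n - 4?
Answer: 1724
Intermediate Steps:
n = 96 (n = 6*(-2 + 6)² = 6*4² = 6*16 = 96)
18*n - 4 = 18*96 - 4 = 1728 - 4 = 1724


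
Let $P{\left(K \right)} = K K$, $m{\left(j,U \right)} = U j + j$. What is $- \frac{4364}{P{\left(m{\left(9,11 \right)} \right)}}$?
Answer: $- \frac{1091}{2916} \approx -0.37414$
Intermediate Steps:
$m{\left(j,U \right)} = j + U j$
$P{\left(K \right)} = K^{2}$
$- \frac{4364}{P{\left(m{\left(9,11 \right)} \right)}} = - \frac{4364}{\left(9 \left(1 + 11\right)\right)^{2}} = - \frac{4364}{\left(9 \cdot 12\right)^{2}} = - \frac{4364}{108^{2}} = - \frac{4364}{11664} = \left(-4364\right) \frac{1}{11664} = - \frac{1091}{2916}$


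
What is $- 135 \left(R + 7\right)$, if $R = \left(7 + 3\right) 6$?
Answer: $-9045$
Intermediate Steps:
$R = 60$ ($R = 10 \cdot 6 = 60$)
$- 135 \left(R + 7\right) = - 135 \left(60 + 7\right) = \left(-135\right) 67 = -9045$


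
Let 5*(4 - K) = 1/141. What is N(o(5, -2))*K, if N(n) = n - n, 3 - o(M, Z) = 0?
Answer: 0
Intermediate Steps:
o(M, Z) = 3 (o(M, Z) = 3 - 1*0 = 3 + 0 = 3)
N(n) = 0
K = 2819/705 (K = 4 - ⅕/141 = 4 - ⅕*1/141 = 4 - 1/705 = 2819/705 ≈ 3.9986)
N(o(5, -2))*K = 0*(2819/705) = 0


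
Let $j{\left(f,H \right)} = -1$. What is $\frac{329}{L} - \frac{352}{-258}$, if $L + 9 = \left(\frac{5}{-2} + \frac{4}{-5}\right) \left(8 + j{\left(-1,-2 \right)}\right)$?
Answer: $- \frac{122638}{13803} \approx -8.8849$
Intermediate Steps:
$L = - \frac{321}{10}$ ($L = -9 + \left(\frac{5}{-2} + \frac{4}{-5}\right) \left(8 - 1\right) = -9 + \left(5 \left(- \frac{1}{2}\right) + 4 \left(- \frac{1}{5}\right)\right) 7 = -9 + \left(- \frac{5}{2} - \frac{4}{5}\right) 7 = -9 - \frac{231}{10} = - \frac{321}{10} \approx -32.1$)
$\frac{329}{L} - \frac{352}{-258} = \frac{329}{- \frac{321}{10}} - \frac{352}{-258} = 329 \left(- \frac{10}{321}\right) - - \frac{176}{129} = - \frac{3290}{321} + \frac{176}{129} = - \frac{122638}{13803}$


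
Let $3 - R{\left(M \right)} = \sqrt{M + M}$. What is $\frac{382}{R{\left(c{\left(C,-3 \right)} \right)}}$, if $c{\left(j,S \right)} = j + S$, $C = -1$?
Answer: $\frac{1146}{17} + \frac{764 i \sqrt{2}}{17} \approx 67.412 + 63.556 i$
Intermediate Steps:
$c{\left(j,S \right)} = S + j$
$R{\left(M \right)} = 3 - \sqrt{2} \sqrt{M}$ ($R{\left(M \right)} = 3 - \sqrt{M + M} = 3 - \sqrt{2 M} = 3 - \sqrt{2} \sqrt{M}$)
$\frac{382}{R{\left(c{\left(C,-3 \right)} \right)}} = \frac{382}{3 - \sqrt{2} \sqrt{-3 - 1}} = \frac{382}{3 - \sqrt{2} \sqrt{-4}} = \frac{382}{3 - \sqrt{2} \cdot 2 i} = \frac{382}{3 - 2 i \sqrt{2}}$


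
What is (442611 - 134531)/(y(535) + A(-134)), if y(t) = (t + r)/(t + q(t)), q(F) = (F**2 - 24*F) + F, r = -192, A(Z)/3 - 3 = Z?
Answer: -10569262050/13482559 ≈ -783.92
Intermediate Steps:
A(Z) = 9 + 3*Z
q(F) = F**2 - 23*F
y(t) = (-192 + t)/(t + t*(-23 + t)) (y(t) = (t - 192)/(t + t*(-23 + t)) = (-192 + t)/(t + t*(-23 + t)))
(442611 - 134531)/(y(535) + A(-134)) = (442611 - 134531)/((-192 + 535)/(535*(-22 + 535)) + (9 + 3*(-134))) = 308080/((1/535)*343/513 + (9 - 402)) = 308080/((1/535)*(1/513)*343 - 393) = 308080/(343/274455 - 393) = 308080/(-107860472/274455) = 308080*(-274455/107860472) = -10569262050/13482559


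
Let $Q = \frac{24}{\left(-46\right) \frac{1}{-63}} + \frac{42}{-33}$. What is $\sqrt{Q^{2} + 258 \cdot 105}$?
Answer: $\frac{\sqrt{1797907846}}{253} \approx 167.6$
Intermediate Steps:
$Q = \frac{7994}{253}$ ($Q = \frac{24}{\left(-46\right) \left(- \frac{1}{63}\right)} + 42 \left(- \frac{1}{33}\right) = \frac{24}{\frac{46}{63}} - \frac{14}{11} = 24 \cdot \frac{63}{46} - \frac{14}{11} = \frac{756}{23} - \frac{14}{11} = \frac{7994}{253} \approx 31.597$)
$\sqrt{Q^{2} + 258 \cdot 105} = \sqrt{\left(\frac{7994}{253}\right)^{2} + 258 \cdot 105} = \sqrt{\frac{63904036}{64009} + 27090} = \sqrt{\frac{1797907846}{64009}} = \frac{\sqrt{1797907846}}{253}$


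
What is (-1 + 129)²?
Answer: 16384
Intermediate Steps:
(-1 + 129)² = 128² = 16384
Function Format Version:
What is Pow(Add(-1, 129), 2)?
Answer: 16384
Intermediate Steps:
Pow(Add(-1, 129), 2) = Pow(128, 2) = 16384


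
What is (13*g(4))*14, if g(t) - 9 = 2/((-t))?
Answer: 1547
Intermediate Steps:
g(t) = 9 - 2/t (g(t) = 9 + 2/((-t)) = 9 + 2*(-1/t) = 9 - 2/t)
(13*g(4))*14 = (13*(9 - 2/4))*14 = (13*(9 - 2*¼))*14 = (13*(9 - ½))*14 = (13*(17/2))*14 = (221/2)*14 = 1547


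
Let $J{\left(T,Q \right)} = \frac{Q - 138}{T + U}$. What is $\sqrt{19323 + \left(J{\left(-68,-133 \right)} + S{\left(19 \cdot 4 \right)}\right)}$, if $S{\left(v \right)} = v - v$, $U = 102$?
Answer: $\frac{\sqrt{22328174}}{34} \approx 138.98$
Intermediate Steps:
$J{\left(T,Q \right)} = \frac{-138 + Q}{102 + T}$ ($J{\left(T,Q \right)} = \frac{Q - 138}{T + 102} = \frac{-138 + Q}{102 + T}$)
$S{\left(v \right)} = 0$
$\sqrt{19323 + \left(J{\left(-68,-133 \right)} + S{\left(19 \cdot 4 \right)}\right)} = \sqrt{19323 + \left(\frac{-138 - 133}{102 - 68} + 0\right)} = \sqrt{19323 + \left(\frac{1}{34} \left(-271\right) + 0\right)} = \sqrt{19323 + \left(- \frac{271}{34} + 0\right)} = \sqrt{19323 - \frac{271}{34}} = \sqrt{\frac{656711}{34}} = \frac{\sqrt{22328174}}{34}$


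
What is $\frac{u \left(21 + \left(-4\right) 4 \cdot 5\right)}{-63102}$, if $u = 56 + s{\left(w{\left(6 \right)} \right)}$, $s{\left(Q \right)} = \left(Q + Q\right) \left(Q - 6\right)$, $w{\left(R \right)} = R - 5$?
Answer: $\frac{1357}{31551} \approx 0.04301$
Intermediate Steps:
$w{\left(R \right)} = -5 + R$
$s{\left(Q \right)} = 2 Q \left(-6 + Q\right)$
$u = 46$ ($u = 56 + 2 \left(-5 + 6\right) \left(-6 + \left(-5 + 6\right)\right) = 56 + 2 \cdot 1 \left(-6 + 1\right) = 56 + 2 \cdot 1 \left(-5\right) = 56 - 10 = 46$)
$\frac{u \left(21 + \left(-4\right) 4 \cdot 5\right)}{-63102} = \frac{46 \left(21 + \left(-4\right) 4 \cdot 5\right)}{-63102} = 46 \left(21 - 80\right) \left(- \frac{1}{63102}\right) = 46 \left(-59\right) \left(- \frac{1}{63102}\right) = \left(-2714\right) \left(- \frac{1}{63102}\right) = \frac{1357}{31551}$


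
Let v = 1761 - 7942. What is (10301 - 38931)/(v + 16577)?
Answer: -14315/5198 ≈ -2.7539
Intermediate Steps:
v = -6181
(10301 - 38931)/(v + 16577) = (10301 - 38931)/(-6181 + 16577) = -28630/10396 = -28630*1/10396 = -14315/5198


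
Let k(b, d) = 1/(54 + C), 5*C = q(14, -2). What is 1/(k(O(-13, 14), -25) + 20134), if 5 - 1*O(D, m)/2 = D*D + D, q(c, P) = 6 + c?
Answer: 58/1167773 ≈ 4.9667e-5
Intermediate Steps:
C = 4 (C = (6 + 14)/5 = (1/5)*20 = 4)
O(D, m) = 10 - 2*D - 2*D**2 (O(D, m) = 10 - 2*(D*D + D) = 10 - 2*(D**2 + D) = 10 - 2*(D + D**2) = 10 + (-2*D - 2*D**2) = 10 - 2*D - 2*D**2)
k(b, d) = 1/58 (k(b, d) = 1/(54 + 4) = 1/58)
1/(k(O(-13, 14), -25) + 20134) = 1/(1/58 + 20134) = 1/(1167773/58) = 58/1167773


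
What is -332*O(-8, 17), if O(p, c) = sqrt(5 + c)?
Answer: -332*sqrt(22) ≈ -1557.2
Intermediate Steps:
-332*O(-8, 17) = -332*sqrt(5 + 17) = -332*sqrt(22)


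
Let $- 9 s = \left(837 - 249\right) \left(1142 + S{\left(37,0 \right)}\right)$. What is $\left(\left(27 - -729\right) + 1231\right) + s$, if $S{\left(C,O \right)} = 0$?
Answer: $- \frac{217871}{3} \approx -72624.0$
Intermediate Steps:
$s = - \frac{223832}{3}$ ($s = - \frac{\left(837 - 249\right) \left(1142 + 0\right)}{9} = - \frac{588 \cdot 1142}{9} = \left(- \frac{1}{9}\right) 671496 = - \frac{223832}{3} \approx -74611.0$)
$\left(\left(27 - -729\right) + 1231\right) + s = \left(\left(27 - -729\right) + 1231\right) - \frac{223832}{3} = \left(\left(27 + 729\right) + 1231\right) - \frac{223832}{3} = \left(756 + 1231\right) - \frac{223832}{3} = 1987 - \frac{223832}{3} = - \frac{217871}{3}$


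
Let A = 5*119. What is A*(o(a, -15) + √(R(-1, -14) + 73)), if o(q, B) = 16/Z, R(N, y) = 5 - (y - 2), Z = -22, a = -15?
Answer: -4760/11 + 595*√94 ≈ 5336.0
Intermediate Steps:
R(N, y) = 7 - y (R(N, y) = 5 - (-2 + y) = 5 + (2 - y) = 7 - y)
A = 595
o(q, B) = -8/11 (o(q, B) = 16/(-22) = 16*(-1/22) = -8/11)
A*(o(a, -15) + √(R(-1, -14) + 73)) = 595*(-8/11 + √((7 - 1*(-14)) + 73)) = 595*(-8/11 + √((7 + 14) + 73)) = 595*(-8/11 + √(21 + 73)) = 595*(-8/11 + √94) = -4760/11 + 595*√94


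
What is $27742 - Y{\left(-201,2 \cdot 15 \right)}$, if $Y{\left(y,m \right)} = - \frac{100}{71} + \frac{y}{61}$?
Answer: $\frac{120170973}{4331} \approx 27747.0$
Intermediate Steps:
$Y{\left(y,m \right)} = - \frac{100}{71} + \frac{y}{61}$ ($Y{\left(y,m \right)} = \left(-100\right) \frac{1}{71} + y \frac{1}{61} = - \frac{100}{71} + \frac{y}{61}$)
$27742 - Y{\left(-201,2 \cdot 15 \right)} = 27742 - \left(- \frac{100}{71} + \frac{1}{61} \left(-201\right)\right) = 27742 - \left(- \frac{100}{71} - \frac{201}{61}\right) = 27742 - - \frac{20371}{4331} = 27742 + \frac{20371}{4331} = \frac{120170973}{4331}$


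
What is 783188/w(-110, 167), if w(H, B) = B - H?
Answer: 783188/277 ≈ 2827.4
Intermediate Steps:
783188/w(-110, 167) = 783188/(167 - 1*(-110)) = 783188/(167 + 110) = 783188/277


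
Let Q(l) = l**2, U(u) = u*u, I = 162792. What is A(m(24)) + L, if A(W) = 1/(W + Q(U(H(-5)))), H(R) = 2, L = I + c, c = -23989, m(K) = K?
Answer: 5552121/40 ≈ 1.3880e+5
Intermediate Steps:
L = 138803 (L = 162792 - 23989 = 138803)
U(u) = u**2
A(W) = 1/(16 + W) (A(W) = 1/(W + (2**2)**2) = 1/(W + 4**2) = 1/(W + 16) = 1/(16 + W))
A(m(24)) + L = 1/(16 + 24) + 138803 = 1/40 + 138803 = 5552121/40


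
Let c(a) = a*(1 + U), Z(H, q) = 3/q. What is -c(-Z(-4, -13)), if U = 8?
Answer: -27/13 ≈ -2.0769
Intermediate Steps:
c(a) = 9*a (c(a) = a*(1 + 8) = a*9 = 9*a)
-c(-Z(-4, -13)) = -9*(-3/(-13)) = -9*(-3*(-1)/13) = -9*(-1*(-3/13)) = -9*3/13 = -1*27/13 = -27/13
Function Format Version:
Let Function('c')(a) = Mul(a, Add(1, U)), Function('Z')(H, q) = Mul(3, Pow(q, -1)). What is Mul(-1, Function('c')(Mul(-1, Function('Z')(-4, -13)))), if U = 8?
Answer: Rational(-27, 13) ≈ -2.0769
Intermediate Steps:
Function('c')(a) = Mul(9, a) (Function('c')(a) = Mul(a, Add(1, 8)) = Mul(a, 9) = Mul(9, a))
Mul(-1, Function('c')(Mul(-1, Function('Z')(-4, -13)))) = Mul(-1, Mul(9, Mul(-1, Mul(3, Pow(-13, -1))))) = Mul(-1, Mul(9, Mul(-1, Mul(3, Rational(-1, 13))))) = Mul(-1, Mul(9, Mul(-1, Rational(-3, 13)))) = Mul(-1, Mul(9, Rational(3, 13))) = Mul(-1, Rational(27, 13)) = Rational(-27, 13)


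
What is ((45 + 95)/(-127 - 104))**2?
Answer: 400/1089 ≈ 0.36731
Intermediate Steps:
((45 + 95)/(-127 - 104))**2 = (140/(-231))**2 = (140*(-1/231))**2 = (-20/33)**2 = 400/1089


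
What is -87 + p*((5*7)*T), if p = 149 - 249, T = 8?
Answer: -28087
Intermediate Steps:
p = -100
-87 + p*((5*7)*T) = -87 - 100*5*7*8 = -87 - 3500*8 = -87 - 100*280 = -87 - 28000 = -28087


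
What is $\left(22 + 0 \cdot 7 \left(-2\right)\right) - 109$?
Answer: $-87$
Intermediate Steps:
$\left(22 + 0 \cdot 7 \left(-2\right)\right) - 109 = \left(22 + 0 \left(-2\right)\right) - 109 = \left(22 + 0\right) - 109 = 22 - 109 = -87$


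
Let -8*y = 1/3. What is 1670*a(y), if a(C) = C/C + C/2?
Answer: 39245/24 ≈ 1635.2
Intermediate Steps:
y = -1/24 (y = -⅛/3 = -⅛*⅓ = -1/24 ≈ -0.041667)
a(C) = 1 + C/2 (a(C) = 1 + C*(½) = 1 + C/2)
1670*a(y) = 1670*(1 + (½)*(-1/24)) = 1670*(1 - 1/48) = 1670*(47/48) = 39245/24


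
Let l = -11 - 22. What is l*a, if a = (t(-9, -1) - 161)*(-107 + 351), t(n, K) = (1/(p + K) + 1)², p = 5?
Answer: 5135163/4 ≈ 1.2838e+6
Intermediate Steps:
l = -33
t(n, K) = (1 + 1/(5 + K))² (t(n, K) = (1/(5 + K) + 1)² = (1 + 1/(5 + K))²)
a = -155611/4 (a = ((6 - 1)²/(5 - 1)² - 161)*(-107 + 351) = (5²/4² - 161)*244 = ((1/16)*25 - 161)*244 = (25/16 - 161)*244 = -2551/16*244 = -155611/4 ≈ -38903.)
l*a = -33*(-155611/4) = 5135163/4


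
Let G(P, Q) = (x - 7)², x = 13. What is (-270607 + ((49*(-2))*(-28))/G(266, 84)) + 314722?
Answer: 397721/9 ≈ 44191.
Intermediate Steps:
G(P, Q) = 36 (G(P, Q) = (13 - 7)² = 6² = 36)
(-270607 + ((49*(-2))*(-28))/G(266, 84)) + 314722 = (-270607 + ((49*(-2))*(-28))/36) + 314722 = (-270607 - 98*(-28)*(1/36)) + 314722 = (-270607 + 2744*(1/36)) + 314722 = (-270607 + 686/9) + 314722 = -2434777/9 + 314722 = 397721/9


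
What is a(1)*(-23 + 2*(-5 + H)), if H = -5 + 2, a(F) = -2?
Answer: 78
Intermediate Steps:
H = -3
a(1)*(-23 + 2*(-5 + H)) = -2*(-23 + 2*(-5 - 3)) = -2*(-23 + 2*(-8)) = -2*(-23 - 16) = -2*(-39) = 78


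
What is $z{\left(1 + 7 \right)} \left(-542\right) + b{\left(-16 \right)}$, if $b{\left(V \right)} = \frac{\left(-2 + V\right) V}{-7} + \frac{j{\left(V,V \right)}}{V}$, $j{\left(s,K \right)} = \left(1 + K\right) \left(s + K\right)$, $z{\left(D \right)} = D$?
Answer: $- \frac{30850}{7} \approx -4407.1$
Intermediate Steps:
$j{\left(s,K \right)} = \left(1 + K\right) \left(K + s\right)$
$b{\left(V \right)} = \frac{2 V + 2 V^{2}}{V} - \frac{V \left(-2 + V\right)}{7}$ ($b{\left(V \right)} = \frac{\left(-2 + V\right) V}{-7} + \frac{V + V + V^{2} + V V}{V} = V \left(-2 + V\right) \left(- \frac{1}{7}\right) + \frac{V + V + V^{2} + V^{2}}{V} = - \frac{V \left(-2 + V\right)}{7} + \frac{2 V + 2 V^{2}}{V} = \frac{2 V + 2 V^{2}}{V} - \frac{V \left(-2 + V\right)}{7}$)
$z{\left(1 + 7 \right)} \left(-542\right) + b{\left(-16 \right)} = \left(1 + 7\right) \left(-542\right) + \left(2 - \frac{\left(-16\right)^{2}}{7} + \frac{16}{7} \left(-16\right)\right) = 8 \left(-542\right) - \frac{498}{7} = -4336 - \frac{498}{7} = - \frac{30850}{7}$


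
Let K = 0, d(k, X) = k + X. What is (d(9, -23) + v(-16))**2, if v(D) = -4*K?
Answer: 196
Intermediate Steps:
d(k, X) = X + k
v(D) = 0 (v(D) = -4*0 = 0)
(d(9, -23) + v(-16))**2 = ((-23 + 9) + 0)**2 = (-14 + 0)**2 = (-14)**2 = 196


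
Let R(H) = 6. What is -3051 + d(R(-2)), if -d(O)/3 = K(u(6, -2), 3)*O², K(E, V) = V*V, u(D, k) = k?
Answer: -4023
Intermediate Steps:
K(E, V) = V²
d(O) = -27*O² (d(O) = -3*3²*O² = -27*O²)
-3051 + d(R(-2)) = -3051 - 27*6² = -3051 - 27*36 = -3051 - 972 = -4023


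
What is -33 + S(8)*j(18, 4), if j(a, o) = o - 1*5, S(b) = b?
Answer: -41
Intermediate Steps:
j(a, o) = -5 + o (j(a, o) = o - 5 = -5 + o)
-33 + S(8)*j(18, 4) = -33 + 8*(-5 + 4) = -33 + 8*(-1) = -33 - 8 = -41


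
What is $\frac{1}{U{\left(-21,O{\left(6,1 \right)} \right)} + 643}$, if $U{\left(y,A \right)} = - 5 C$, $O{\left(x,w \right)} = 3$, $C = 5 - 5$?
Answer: $\frac{1}{643} \approx 0.0015552$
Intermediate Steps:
$C = 0$
$U{\left(y,A \right)} = 0$ ($U{\left(y,A \right)} = \left(-5\right) 0 = 0$)
$\frac{1}{U{\left(-21,O{\left(6,1 \right)} \right)} + 643} = \frac{1}{0 + 643} = \frac{1}{643}$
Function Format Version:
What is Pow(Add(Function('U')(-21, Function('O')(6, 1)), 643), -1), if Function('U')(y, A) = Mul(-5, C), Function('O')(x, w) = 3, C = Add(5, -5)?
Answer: Rational(1, 643) ≈ 0.0015552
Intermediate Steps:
C = 0
Function('U')(y, A) = 0 (Function('U')(y, A) = Mul(-5, 0) = 0)
Pow(Add(Function('U')(-21, Function('O')(6, 1)), 643), -1) = Pow(Add(0, 643), -1) = Pow(643, -1) = Rational(1, 643)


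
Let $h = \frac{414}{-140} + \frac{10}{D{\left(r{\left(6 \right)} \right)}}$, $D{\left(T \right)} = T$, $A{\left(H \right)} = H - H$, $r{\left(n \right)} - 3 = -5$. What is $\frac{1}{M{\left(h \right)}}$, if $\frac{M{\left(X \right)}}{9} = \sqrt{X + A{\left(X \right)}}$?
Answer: $- \frac{i \sqrt{38990}}{5013} \approx - 0.039389 i$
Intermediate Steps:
$r{\left(n \right)} = -2$ ($r{\left(n \right)} = 3 - 5 = -2$)
$A{\left(H \right)} = 0$
$h = - \frac{557}{70}$ ($h = \frac{414}{-140} + \frac{10}{-2} = 414 \left(- \frac{1}{140}\right) + 10 \left(- \frac{1}{2}\right) = - \frac{207}{70} - 5 = - \frac{557}{70} \approx -7.9571$)
$M{\left(X \right)} = 9 \sqrt{X}$ ($M{\left(X \right)} = 9 \sqrt{X + 0} = 9 \sqrt{X}$)
$\frac{1}{M{\left(h \right)}} = \frac{1}{9 \sqrt{- \frac{557}{70}}} = \frac{1}{9 \frac{i \sqrt{38990}}{70}} = \frac{1}{\frac{9}{70} i \sqrt{38990}} = - \frac{i \sqrt{38990}}{5013}$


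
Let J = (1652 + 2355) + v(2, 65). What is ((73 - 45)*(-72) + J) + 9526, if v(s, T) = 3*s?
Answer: 11523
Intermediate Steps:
J = 4013 (J = (1652 + 2355) + 3*2 = 4007 + 6 = 4013)
((73 - 45)*(-72) + J) + 9526 = ((73 - 45)*(-72) + 4013) + 9526 = (28*(-72) + 4013) + 9526 = (-2016 + 4013) + 9526 = 1997 + 9526 = 11523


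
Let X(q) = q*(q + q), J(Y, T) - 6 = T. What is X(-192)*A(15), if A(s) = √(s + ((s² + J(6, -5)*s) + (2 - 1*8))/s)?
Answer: 221184*√85/5 ≈ 4.0784e+5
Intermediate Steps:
J(Y, T) = 6 + T
X(q) = 2*q² (X(q) = q*(2*q) = 2*q²)
A(s) = √(s + (-6 + s + s²)/s) (A(s) = √(s + ((s² + (6 - 5)*s) + (2 - 1*8))/s) = √(s + ((s² + 1*s) + (2 - 8))/s) = √(s + ((s² + s) - 6)/s) = √(s + ((s + s²) - 6)/s) = √(s + (-6 + s + s²)/s))
X(-192)*A(15) = (2*(-192)²)*√(1 - 6/15 + 2*15) = (2*36864)*√(1 - 6*1/15 + 30) = 73728*√(1 - ⅖ + 30) = 73728*√(153/5) = 73728*(3*√85/5) = 221184*√85/5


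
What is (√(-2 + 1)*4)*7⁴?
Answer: 9604*I ≈ 9604.0*I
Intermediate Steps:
(√(-2 + 1)*4)*7⁴ = (√(-1)*4)*2401 = (I*4)*2401 = (4*I)*2401 = 9604*I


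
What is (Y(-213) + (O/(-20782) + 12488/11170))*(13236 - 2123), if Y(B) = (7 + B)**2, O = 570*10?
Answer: 27368746814069382/58033735 ≈ 4.7160e+8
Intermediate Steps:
O = 5700
(Y(-213) + (O/(-20782) + 12488/11170))*(13236 - 2123) = ((7 - 213)**2 + (5700/(-20782) + 12488/11170))*(13236 - 2123) = ((-206)**2 + (5700*(-1/20782) + 12488*(1/11170)))*11113 = (42436 + (-2850/10391 + 6244/5585))*11113 = (42436 + 48964154/58033735)*11113 = (2462768542614/58033735)*11113 = 27368746814069382/58033735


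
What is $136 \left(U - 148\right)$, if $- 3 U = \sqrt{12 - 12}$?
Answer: $-20128$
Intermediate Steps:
$U = 0$ ($U = - \frac{\sqrt{12 - 12}}{3} = - \frac{\sqrt{0}}{3} = \left(- \frac{1}{3}\right) 0 = 0$)
$136 \left(U - 148\right) = 136 \left(0 - 148\right) = 136 \left(-148\right) = -20128$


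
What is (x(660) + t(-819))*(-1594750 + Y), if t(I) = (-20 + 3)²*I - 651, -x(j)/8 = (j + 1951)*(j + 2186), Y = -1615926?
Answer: 191627880682840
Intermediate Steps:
x(j) = -8*(1951 + j)*(2186 + j) (x(j) = -8*(j + 1951)*(j + 2186) = -8*(1951 + j)*(2186 + j))
t(I) = -651 + 289*I (t(I) = (-17)²*I - 651 = 289*I - 651 = -651 + 289*I)
(x(660) + t(-819))*(-1594750 + Y) = ((-34119088 - 33096*660 - 8*660²) + (-651 + 289*(-819)))*(-1594750 - 1615926) = ((-34119088 - 21843360 - 8*435600) + (-651 - 236691))*(-3210676) = ((-34119088 - 21843360 - 3484800) - 237342)*(-3210676) = (-59447248 - 237342)*(-3210676) = -59684590*(-3210676) = 191627880682840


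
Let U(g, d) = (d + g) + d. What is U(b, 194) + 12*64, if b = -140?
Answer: 1016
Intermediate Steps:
U(g, d) = g + 2*d
U(b, 194) + 12*64 = (-140 + 2*194) + 12*64 = (-140 + 388) + 768 = 248 + 768 = 1016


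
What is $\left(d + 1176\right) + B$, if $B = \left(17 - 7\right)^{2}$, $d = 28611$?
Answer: $29887$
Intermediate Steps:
$B = 100$ ($B = 10^{2} = 100$)
$\left(d + 1176\right) + B = \left(28611 + 1176\right) + 100 = 29787 + 100 = 29887$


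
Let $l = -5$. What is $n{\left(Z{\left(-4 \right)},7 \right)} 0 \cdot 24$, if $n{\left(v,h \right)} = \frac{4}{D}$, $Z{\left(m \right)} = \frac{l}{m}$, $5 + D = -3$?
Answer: $0$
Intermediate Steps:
$D = -8$ ($D = -5 - 3 = -8$)
$Z{\left(m \right)} = - \frac{5}{m}$
$n{\left(v,h \right)} = - \frac{1}{2}$ ($n{\left(v,h \right)} = \frac{4}{-8} = 4 \left(- \frac{1}{8}\right) = - \frac{1}{2}$)
$n{\left(Z{\left(-4 \right)},7 \right)} 0 \cdot 24 = \left(- \frac{1}{2}\right) 0 \cdot 24 = 0 \cdot 24 = 0$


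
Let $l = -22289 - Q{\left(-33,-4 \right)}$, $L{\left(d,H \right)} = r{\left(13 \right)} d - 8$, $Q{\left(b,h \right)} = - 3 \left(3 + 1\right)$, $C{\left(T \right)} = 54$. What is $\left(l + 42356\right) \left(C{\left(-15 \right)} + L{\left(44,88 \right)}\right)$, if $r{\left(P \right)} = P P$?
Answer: $150231078$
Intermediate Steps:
$r{\left(P \right)} = P^{2}$
$Q{\left(b,h \right)} = -12$ ($Q{\left(b,h \right)} = \left(-3\right) 4 = -12$)
$L{\left(d,H \right)} = -8 + 169 d$ ($L{\left(d,H \right)} = 13^{2} d - 8 = 169 d - 8 = -8 + 169 d$)
$l = -22277$ ($l = -22289 - -12 = -22289 + 12 = -22277$)
$\left(l + 42356\right) \left(C{\left(-15 \right)} + L{\left(44,88 \right)}\right) = \left(-22277 + 42356\right) \left(54 + \left(-8 + 169 \cdot 44\right)\right) = 20079 \left(54 + \left(-8 + 7436\right)\right) = 20079 \left(54 + 7428\right) = 20079 \cdot 7482 = 150231078$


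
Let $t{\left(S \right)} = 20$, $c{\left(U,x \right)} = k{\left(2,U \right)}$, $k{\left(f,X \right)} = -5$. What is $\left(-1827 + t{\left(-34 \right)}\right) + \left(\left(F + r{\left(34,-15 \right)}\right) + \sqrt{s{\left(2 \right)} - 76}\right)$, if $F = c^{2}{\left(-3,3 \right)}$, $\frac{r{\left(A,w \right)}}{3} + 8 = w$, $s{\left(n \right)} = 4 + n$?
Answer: $-1851 + i \sqrt{70} \approx -1851.0 + 8.3666 i$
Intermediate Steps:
$c{\left(U,x \right)} = -5$
$r{\left(A,w \right)} = -24 + 3 w$
$F = 25$ ($F = \left(-5\right)^{2} = 25$)
$\left(-1827 + t{\left(-34 \right)}\right) + \left(\left(F + r{\left(34,-15 \right)}\right) + \sqrt{s{\left(2 \right)} - 76}\right) = \left(-1827 + 20\right) + \left(\left(25 + \left(-24 + 3 \left(-15\right)\right)\right) + \sqrt{\left(4 + 2\right) - 76}\right) = -1807 + \left(\left(25 - 69\right) + \sqrt{6 - 76}\right) = -1807 + \left(\left(25 - 69\right) + \sqrt{-70}\right) = -1807 - \left(44 - i \sqrt{70}\right) = -1851 + i \sqrt{70}$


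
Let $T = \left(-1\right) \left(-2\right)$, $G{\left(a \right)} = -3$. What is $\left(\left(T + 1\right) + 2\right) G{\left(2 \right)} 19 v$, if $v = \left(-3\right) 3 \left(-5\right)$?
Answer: $-12825$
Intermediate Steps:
$T = 2$
$v = 45$ ($v = \left(-9\right) \left(-5\right) = 45$)
$\left(\left(T + 1\right) + 2\right) G{\left(2 \right)} 19 v = \left(\left(2 + 1\right) + 2\right) \left(-3\right) 19 \cdot 45 = \left(3 + 2\right) \left(\left(-57\right) 45\right) = 5 \left(-2565\right) = -12825$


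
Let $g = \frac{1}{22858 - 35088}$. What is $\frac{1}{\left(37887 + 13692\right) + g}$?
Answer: $\frac{12230}{630811169} \approx 1.9388 \cdot 10^{-5}$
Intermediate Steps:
$g = - \frac{1}{12230}$ ($g = \frac{1}{-12230} = - \frac{1}{12230} \approx -8.1766 \cdot 10^{-5}$)
$\frac{1}{\left(37887 + 13692\right) + g} = \frac{1}{\left(37887 + 13692\right) - \frac{1}{12230}} = \frac{1}{51579 - \frac{1}{12230}} = \frac{1}{\frac{630811169}{12230}} = \frac{12230}{630811169}$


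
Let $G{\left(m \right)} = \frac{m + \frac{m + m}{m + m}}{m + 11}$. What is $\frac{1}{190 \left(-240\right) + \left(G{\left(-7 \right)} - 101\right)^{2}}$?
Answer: $- \frac{4}{140375} \approx -2.8495 \cdot 10^{-5}$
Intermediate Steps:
$G{\left(m \right)} = \frac{1 + m}{11 + m}$ ($G{\left(m \right)} = \frac{m + \frac{2 m}{2 m}}{11 + m} = \frac{m + 2 m \frac{1}{2 m}}{11 + m} = \frac{m + 1}{11 + m} = \frac{1 + m}{11 + m}$)
$\frac{1}{190 \left(-240\right) + \left(G{\left(-7 \right)} - 101\right)^{2}} = \frac{1}{190 \left(-240\right) + \left(\frac{1 - 7}{11 - 7} - 101\right)^{2}} = \frac{1}{-45600 + \left(\frac{1}{4} \left(-6\right) - 101\right)^{2}} = \frac{1}{-45600 + \left(- \frac{3}{2} - 101\right)^{2}} = \frac{1}{-45600 + \left(- \frac{205}{2}\right)^{2}} = \frac{1}{-45600 + \frac{42025}{4}} = \frac{1}{- \frac{140375}{4}} = - \frac{4}{140375}$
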